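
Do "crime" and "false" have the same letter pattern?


Pattern of "crime": [0, 1, 2, 3, 4]
Pattern of "false": [0, 1, 2, 3, 4]
Patterns match
Same pattern = Yes


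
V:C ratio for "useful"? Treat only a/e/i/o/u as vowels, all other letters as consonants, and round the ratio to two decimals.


Word: "useful"
Vowels (a,e,i,o,u): 3
Consonants: 3
Ratio = 3/3
= 1.00


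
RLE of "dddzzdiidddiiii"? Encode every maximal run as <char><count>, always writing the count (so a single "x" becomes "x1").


String: "dddzzdiidddiiii"
Scanning for consecutive runs:
  'd' x 3
  'z' x 2
  'd' x 1
  'i' x 2
  'd' x 3
  'i' x 4
RLE = "d3z2d1i2d3i4"


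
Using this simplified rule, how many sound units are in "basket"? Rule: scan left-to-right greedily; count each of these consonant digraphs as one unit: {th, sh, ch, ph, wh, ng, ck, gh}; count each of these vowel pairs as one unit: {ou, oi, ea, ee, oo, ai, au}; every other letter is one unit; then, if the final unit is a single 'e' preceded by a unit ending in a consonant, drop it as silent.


Word: "basket" (6 letters)
Left-to-right scan:
  1. 'b' (letter)
  2. 'a' (letter)
  3. 's' (letter)
  4. 'k' (letter)
  5. 'e' (letter)
  6. 't' (letter)
Units from scan: 6
Sound units = 6 units


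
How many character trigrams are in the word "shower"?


Word: "shower" (length 6)
Number of 3-grams = length - 3 + 1 = 6 - 3 + 1
= 4


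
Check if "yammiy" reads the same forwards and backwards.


Word: "yammiy"
Reversed: "yimmay"
Forward == Backward? yammiy != yimmay
Palindrome = No


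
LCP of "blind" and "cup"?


Word 1: "blind"
Word 2: "cup"
Comparing from start:
  Pos 0: 'b' != 'c' (stop)
LCP = "" (length 0)


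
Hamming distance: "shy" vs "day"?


Comparing character by character (same length = 3):
  Pos 0: 's' vs 'd' !=
  Pos 1: 'h' vs 'a' !=
  Pos 2: 'y' vs 'y' =
Hamming distance = 2


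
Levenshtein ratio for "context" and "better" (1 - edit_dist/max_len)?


Word 1: "context" (length 7)
Word 2: "better" (length 6)
One optimal edit sequence:
  1. substitute 'c' -> 'b'  (+1)
  2. substitute 'o' -> 'e'  (+1)
  3. substitute 'n' -> 't'  (+1)
  4. keep 't'
  5. keep 'e'
  6. delete 'x'  (+1)
  7. substitute 't' -> 'r'  (+1)
Edit distance = 5
Max length = max(7, 6) = 7
Similarity = 1 - 5/7
= 0.2857


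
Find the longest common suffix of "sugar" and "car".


Word 1: "sugar"
Word 2: "car"
Comparing from end:
  Pos -1: 'r' == 'r'
  Pos -2: 'a' == 'a'
  Pos -3: 'g' != 'c' (stop)
LCS = "ar" (length 2)


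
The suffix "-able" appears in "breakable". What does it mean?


Suffix: -able
As in: breakable -> break + -able
Meaning = capable of


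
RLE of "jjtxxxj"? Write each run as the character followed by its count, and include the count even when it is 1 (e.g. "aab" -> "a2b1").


String: "jjtxxxj"
Scanning for consecutive runs:
  'j' x 2
  't' x 1
  'x' x 3
  'j' x 1
RLE = "j2t1x3j1"


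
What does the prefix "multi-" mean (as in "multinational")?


Prefix: multi-
Example: multinational = multi- + national
Meaning = many


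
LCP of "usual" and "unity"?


Word 1: "usual"
Word 2: "unity"
Comparing from start:
  Pos 0: 'u' == 'u'
  Pos 1: 's' != 'n' (stop)
LCP = "u" (length 1)


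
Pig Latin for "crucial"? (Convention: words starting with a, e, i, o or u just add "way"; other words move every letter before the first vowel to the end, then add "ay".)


Word: "crucial"
Starts with consonant(s) → move to end, add 'ay'
Consonant cluster: "cr"
Pig Latin = "ucialcray"


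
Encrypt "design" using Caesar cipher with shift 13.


Word: "design"
Shift: 13
Each letter → (letter + shift) mod 26:
  'd' (3) + 13 = 16 → 'q'
  'e' (4) + 13 = 17 → 'r'
  's' (18) + 13 = 5 → 'f'
  'i' (8) + 13 = 21 → 'v'
  'g' (6) + 13 = 19 → 't'
  'n' (13) + 13 = 0 → 'a'
Result = "qrfvta"


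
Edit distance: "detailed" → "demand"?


Word 1: "detailed" (length 8)
Word 2: "demand" (length 6)
One optimal edit sequence (insert/delete/substitute each cost 1):
  1. keep 'd'
  2. keep 'e'
  3. substitute 't' -> 'm'  (+1)
  4. keep 'a'
  5. delete 'i'  (+1)
  6. delete 'l'  (+1)
  7. substitute 'e' -> 'n'  (+1)
  8. keep 'd'
Total edit operations: 4
Edit distance = 4


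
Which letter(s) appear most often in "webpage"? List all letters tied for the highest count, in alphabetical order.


Word: "webpage"
Letter counts:
  'a': 1
  'b': 1
  'e': 2
  'g': 1
  'p': 1
  'w': 1
Maximum count = 2
Most frequent = 'e' (2 times each)


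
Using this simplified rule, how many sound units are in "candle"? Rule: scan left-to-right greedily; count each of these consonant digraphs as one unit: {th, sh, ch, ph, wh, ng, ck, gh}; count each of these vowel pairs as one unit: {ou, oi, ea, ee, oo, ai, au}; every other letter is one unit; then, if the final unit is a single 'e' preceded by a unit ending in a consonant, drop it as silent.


Word: "candle" (6 letters)
Left-to-right scan:
  1. 'c' (letter)
  2. 'a' (letter)
  3. 'n' (letter)
  4. 'd' (letter)
  5. 'l' (letter)
  6. 'e' (letter)
Units from scan: 6
Final unit is 'e' after a consonant -> drop as silent (-1)
Sound units = 5 units


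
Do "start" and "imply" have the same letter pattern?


Pattern of "start": [0, 1, 2, 3, 1]
Pattern of "imply": [0, 1, 2, 3, 4]
Patterns do not match
Same pattern = No


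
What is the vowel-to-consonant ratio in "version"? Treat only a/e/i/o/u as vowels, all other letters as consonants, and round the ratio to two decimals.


Word: "version"
Vowels (a,e,i,o,u): 3
Consonants: 4
Ratio = 3/4
= 0.75


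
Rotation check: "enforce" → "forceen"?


Word: "enforce", Candidate: "forceen"
Method: check if candidate is substring of word+word
"enforceenforce" contains "forceen"? Yes
Is rotation = Yes


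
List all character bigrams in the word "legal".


Word: "legal" (length 5)
Number of bigrams = 5 - 2 + 1 = 4
  Position 0: "le"
  Position 1: "eg"
  Position 2: "ga"
  Position 3: "al"
Bigrams = "le", "eg", "ga", "al"


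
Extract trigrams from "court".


Word: "court" (length 5)
Number of trigrams = 5 - 3 + 1 = 3
  Position 0: "cou"
  Position 1: "our"
  Position 2: "urt"
Trigrams = "cou", "our", "urt"


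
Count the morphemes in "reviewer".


Word: "reviewer"
Morphemes: re- | view | -er
Each morpheme carries meaning
= 3 morphemes


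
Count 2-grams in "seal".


Word: "seal" (length 4)
Number of 2-grams = length - 2 + 1 = 4 - 2 + 1
= 3


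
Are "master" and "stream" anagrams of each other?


Word 1: "master" → sorted: aemrst
Word 2: "stream" → sorted: aemrst
Same letters? aemrst == aemrst
Anagram = Yes


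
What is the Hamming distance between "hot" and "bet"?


Comparing character by character (same length = 3):
  Pos 0: 'h' vs 'b' !=
  Pos 1: 'o' vs 'e' !=
  Pos 2: 't' vs 't' =
Hamming distance = 2


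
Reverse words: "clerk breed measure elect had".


Original: "clerk breed measure elect had"
Words (1..n): clerk | breed | measure | elect | had
Reversed (n..1): had | elect | measure | breed | clerk
Result = "had elect measure breed clerk"


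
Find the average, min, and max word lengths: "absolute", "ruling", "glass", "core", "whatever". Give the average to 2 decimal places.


Lengths: "absolute"=8, "ruling"=6, "glass"=5, "core"=4, "whatever"=8
Sum = 31, Count = 5
Average = 31/5 = 6.20
= avg=6.20, min=4, max=8


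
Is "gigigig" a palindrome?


Word: "gigigig"
Reversed: "gigigig"
Forward == Backward? gigigig == gigigig
Palindrome = Yes


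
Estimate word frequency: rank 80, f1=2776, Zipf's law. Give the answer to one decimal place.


Zipf's law: f(r) = f(1) / r
f(1) = 2776
f(80) = 2776 / 80
= 34.7 occurrences


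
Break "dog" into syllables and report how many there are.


Word: "dog"
Syllable breakdown: dog
Counting: 1 part
= 1 syllable


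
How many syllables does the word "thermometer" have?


Word: "thermometer"
Syllable breakdown: ther / mom / e / ter
Counting: 4 parts
= 4 syllables


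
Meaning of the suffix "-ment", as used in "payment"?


Suffix: -ment
Example: payment (pay + -ment)
Meaning = result of action


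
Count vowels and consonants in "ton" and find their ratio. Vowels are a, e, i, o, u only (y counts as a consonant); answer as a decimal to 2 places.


Word: "ton"
Vowels (a,e,i,o,u): 1
Consonants: 2
Ratio = 1/2
= 0.50


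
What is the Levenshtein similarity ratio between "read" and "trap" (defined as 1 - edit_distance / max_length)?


Word 1: "read" (length 4)
Word 2: "trap" (length 4)
One optimal edit sequence:
  1. substitute 'r' -> 't'  (+1)
  2. substitute 'e' -> 'r'  (+1)
  3. keep 'a'
  4. substitute 'd' -> 'p'  (+1)
Edit distance = 3
Max length = max(4, 4) = 4
Similarity = 1 - 3/4
= 0.2500


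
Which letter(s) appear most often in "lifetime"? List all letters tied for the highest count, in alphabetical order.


Word: "lifetime"
Letter counts:
  'e': 2
  'f': 1
  'i': 2
  'l': 1
  'm': 1
  't': 1
Maximum count = 2
Most frequent = 'e', 'i' (2 times each)


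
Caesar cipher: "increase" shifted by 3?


Word: "increase"
Shift: 3
Each letter → (letter + shift) mod 26:
  'i' (8) + 3 = 11 → 'l'
  'n' (13) + 3 = 16 → 'q'
  'c' (2) + 3 = 5 → 'f'
  'r' (17) + 3 = 20 → 'u'
  'e' (4) + 3 = 7 → 'h'
  'a' (0) + 3 = 3 → 'd'
  's' (18) + 3 = 21 → 'v'
  'e' (4) + 3 = 7 → 'h'
Result = "lqfuhdvh"


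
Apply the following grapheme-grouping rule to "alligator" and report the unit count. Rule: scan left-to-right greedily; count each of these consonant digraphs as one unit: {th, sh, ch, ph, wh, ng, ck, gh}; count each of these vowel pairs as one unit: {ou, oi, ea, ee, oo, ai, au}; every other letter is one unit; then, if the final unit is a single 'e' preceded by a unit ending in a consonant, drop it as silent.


Word: "alligator" (9 letters)
Left-to-right scan:
  [1] 'a' (letter)
  [2] 'l' (letter)
  [3] 'l' (letter)
  [4] 'i' (letter)
  [5] 'g' (letter)
  [6] 'a' (letter)
  [7] 't' (letter)
  [8] 'o' (letter)
  [9] 'r' (letter)
Units from scan: 9
Sound units = 9 units


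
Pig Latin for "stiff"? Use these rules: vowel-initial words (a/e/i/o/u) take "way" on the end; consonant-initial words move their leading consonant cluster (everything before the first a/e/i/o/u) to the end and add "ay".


Word: "stiff"
Starts with consonant(s) → move to end, add 'ay'
Consonant cluster: "st"
Pig Latin = "iffstay"


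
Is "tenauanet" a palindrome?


Word: "tenauanet"
Reversed: "tenauanet"
Forward == Backward? tenauanet == tenauanet
Palindrome = Yes


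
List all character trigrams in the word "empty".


Word: "empty" (length 5)
Number of trigrams = 5 - 3 + 1 = 3
  Position 0: "emp"
  Position 1: "mpt"
  Position 2: "pty"
Trigrams = "emp", "mpt", "pty"


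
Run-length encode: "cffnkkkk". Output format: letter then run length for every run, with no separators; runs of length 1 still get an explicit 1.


String: "cffnkkkk"
Scanning for consecutive runs:
  'c' x 1
  'f' x 2
  'n' x 1
  'k' x 4
RLE = "c1f2n1k4"


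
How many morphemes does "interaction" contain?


Word: "interaction"
Morphemes: inter- / act / -ion
Each morpheme carries meaning
= 3 morphemes


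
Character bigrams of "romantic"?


Word: "romantic" (length 8)
Number of bigrams = 8 - 2 + 1 = 7
  Position 0: "ro"
  Position 1: "om"
  Position 2: "ma"
  Position 3: "an"
  Position 4: "nt"
  Position 5: "ti"
  Position 6: "ic"
Bigrams = "ro", "om", "ma", "an", "nt", "ti", "ic"


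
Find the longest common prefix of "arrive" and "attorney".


Word 1: "arrive"
Word 2: "attorney"
Comparing from start:
  Pos 0: 'a' == 'a'
  Pos 1: 'r' != 't' (stop)
LCP = "a" (length 1)


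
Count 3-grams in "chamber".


Word: "chamber" (length 7)
Number of 3-grams = length - 3 + 1 = 7 - 3 + 1
= 5


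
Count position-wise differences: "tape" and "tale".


Comparing character by character (same length = 4):
  Pos 0: 't' vs 't' =
  Pos 1: 'a' vs 'a' =
  Pos 2: 'p' vs 'l' !=
  Pos 3: 'e' vs 'e' =
Hamming distance = 1


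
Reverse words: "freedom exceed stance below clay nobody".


Original: "freedom exceed stance below clay nobody"
Words (1..n): freedom | exceed | stance | below | clay | nobody
Reversed (n..1): nobody | clay | below | stance | exceed | freedom
Result = "nobody clay below stance exceed freedom"


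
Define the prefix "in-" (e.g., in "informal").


Prefix: in-
Example: informal (in- + formal)
Meaning = not / into


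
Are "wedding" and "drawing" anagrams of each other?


Word 1: "wedding" → sorted: ddeginw
Word 2: "drawing" → sorted: adginrw
Same letters? ddeginw != adginrw
Anagram = No


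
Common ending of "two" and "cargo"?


Word 1: "two"
Word 2: "cargo"
Comparing from end:
  Pos -1: 'o' == 'o'
  Pos -2: 'w' != 'g' (stop)
LCS = "o" (length 1)


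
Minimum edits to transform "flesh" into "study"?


Word 1: "flesh" (length 5)
Word 2: "study" (length 5)
One optimal edit sequence (insert/delete/substitute each cost 1):
  1. substitute 'f' -> 's'  (+1)
  2. substitute 'l' -> 't'  (+1)
  3. substitute 'e' -> 'u'  (+1)
  4. substitute 's' -> 'd'  (+1)
  5. substitute 'h' -> 'y'  (+1)
Total edit operations: 5
Edit distance = 5


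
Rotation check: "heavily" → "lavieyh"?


Word: "heavily", Candidate: "lavieyh"
Method: check if candidate is substring of word+word
"heavilyheavily" contains "lavieyh"? No
Is rotation = No


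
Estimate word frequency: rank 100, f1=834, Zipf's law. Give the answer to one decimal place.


Zipf's law: f(r) = f(1) / r
f(1) = 834
f(100) = 834 / 100
= 8.3 occurrences


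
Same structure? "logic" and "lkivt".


Pattern of "logic": [0, 1, 2, 3, 4]
Pattern of "lkivt": [0, 1, 2, 3, 4]
Patterns match
Same pattern = Yes


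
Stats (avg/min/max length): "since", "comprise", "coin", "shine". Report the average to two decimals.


Lengths: "since"=5, "comprise"=8, "coin"=4, "shine"=5
Sum = 22, Count = 4
Average = 22/4 = 5.50
= avg=5.50, min=4, max=8


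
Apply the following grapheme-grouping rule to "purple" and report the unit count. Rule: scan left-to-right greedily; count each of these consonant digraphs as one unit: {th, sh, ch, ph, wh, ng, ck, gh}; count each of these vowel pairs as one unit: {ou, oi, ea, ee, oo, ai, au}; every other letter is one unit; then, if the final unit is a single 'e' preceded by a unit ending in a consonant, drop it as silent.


Word: "purple" (6 letters)
Left-to-right scan:
  (1) 'p' (letter)
  (2) 'u' (letter)
  (3) 'r' (letter)
  (4) 'p' (letter)
  (5) 'l' (letter)
  (6) 'e' (letter)
Units from scan: 6
Final unit is 'e' after a consonant -> drop as silent (-1)
Sound units = 5 units


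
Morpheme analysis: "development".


Word: "development"
Morphemes: develop | -ment
Each morpheme carries meaning
= 2 morphemes


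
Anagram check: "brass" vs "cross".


Word 1: "brass" → sorted: abrss
Word 2: "cross" → sorted: corss
Same letters? abrss != corss
Anagram = No


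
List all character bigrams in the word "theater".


Word: "theater" (length 7)
Number of bigrams = 7 - 2 + 1 = 6
  Position 0: "th"
  Position 1: "he"
  Position 2: "ea"
  Position 3: "at"
  Position 4: "te"
  Position 5: "er"
Bigrams = "th", "he", "ea", "at", "te", "er"


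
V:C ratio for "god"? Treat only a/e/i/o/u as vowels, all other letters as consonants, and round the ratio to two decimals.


Word: "god"
Vowels (a,e,i,o,u): 1
Consonants: 2
Ratio = 1/2
= 0.50


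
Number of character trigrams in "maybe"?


Word: "maybe" (length 5)
Number of 3-grams = length - 3 + 1 = 5 - 3 + 1
= 3


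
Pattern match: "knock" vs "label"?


Pattern of "knock": [0, 1, 2, 3, 0]
Pattern of "label": [0, 1, 2, 3, 0]
Patterns match
Same pattern = Yes


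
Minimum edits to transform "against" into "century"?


Word 1: "against" (length 7)
Word 2: "century" (length 7)
One optimal edit sequence (insert/delete/substitute each cost 1):
  1. substitute 'a' -> 'c'  (+1)
  2. substitute 'g' -> 'e'  (+1)
  3. substitute 'a' -> 'n'  (+1)
  4. substitute 'i' -> 't'  (+1)
  5. substitute 'n' -> 'u'  (+1)
  6. substitute 's' -> 'r'  (+1)
  7. substitute 't' -> 'y'  (+1)
Total edit operations: 7
Edit distance = 7


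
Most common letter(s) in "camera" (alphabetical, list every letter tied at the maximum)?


Word: "camera"
Letter counts:
  'a': 2
  'c': 1
  'e': 1
  'm': 1
  'r': 1
Maximum count = 2
Most frequent = 'a' (2 times each)


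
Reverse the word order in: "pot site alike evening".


Original: "pot site alike evening"
Words (1..n): pot | site | alike | evening
Reversed (n..1): evening | alike | site | pot
Result = "evening alike site pot"


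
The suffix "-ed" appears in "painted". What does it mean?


Suffix: -ed
Example: painted = paint + -ed
Meaning = past tense


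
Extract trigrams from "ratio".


Word: "ratio" (length 5)
Number of trigrams = 5 - 3 + 1 = 3
  Position 0: "rat"
  Position 1: "ati"
  Position 2: "tio"
Trigrams = "rat", "ati", "tio"


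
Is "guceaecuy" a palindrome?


Word: "guceaecuy"
Reversed: "yuceaecug"
Forward == Backward? guceaecuy != yuceaecug
Palindrome = No


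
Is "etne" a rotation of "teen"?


Word: "teen", Candidate: "etne"
Method: check if candidate is substring of word+word
"teenteen" contains "etne"? No
Is rotation = No


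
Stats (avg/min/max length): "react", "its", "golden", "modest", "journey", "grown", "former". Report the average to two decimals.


Lengths: "react"=5, "its"=3, "golden"=6, "modest"=6, "journey"=7, "grown"=5, "former"=6
Sum = 38, Count = 7
Average = 38/7 = 5.43
= avg=5.43, min=3, max=7


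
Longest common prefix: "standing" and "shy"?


Word 1: "standing"
Word 2: "shy"
Comparing from start:
  Pos 0: 's' == 's'
  Pos 1: 't' != 'h' (stop)
LCP = "s" (length 1)


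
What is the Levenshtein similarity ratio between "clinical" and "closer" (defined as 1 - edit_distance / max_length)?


Word 1: "clinical" (length 8)
Word 2: "closer" (length 6)
One optimal edit sequence:
  1. keep 'c'
  2. keep 'l'
  3. delete 'i'  (+1)
  4. delete 'n'  (+1)
  5. substitute 'i' -> 'o'  (+1)
  6. substitute 'c' -> 's'  (+1)
  7. substitute 'a' -> 'e'  (+1)
  8. substitute 'l' -> 'r'  (+1)
Edit distance = 6
Max length = max(8, 6) = 8
Similarity = 1 - 6/8
= 0.2500


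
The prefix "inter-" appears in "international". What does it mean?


Prefix: inter-
Example: international = inter- + national
Meaning = between


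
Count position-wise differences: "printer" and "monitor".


Comparing character by character (same length = 7):
  Pos 0: 'p' vs 'm' !=
  Pos 1: 'r' vs 'o' !=
  Pos 2: 'i' vs 'n' !=
  Pos 3: 'n' vs 'i' !=
  Pos 4: 't' vs 't' =
  Pos 5: 'e' vs 'o' !=
  Pos 6: 'r' vs 'r' =
Hamming distance = 5


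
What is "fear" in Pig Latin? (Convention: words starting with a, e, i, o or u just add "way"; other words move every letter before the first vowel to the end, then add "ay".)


Word: "fear"
Starts with consonant(s) → move to end, add 'ay'
Consonant cluster: "f"
Pig Latin = "earfay"


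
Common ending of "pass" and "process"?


Word 1: "pass"
Word 2: "process"
Comparing from end:
  Pos -1: 's' == 's'
  Pos -2: 's' == 's'
  Pos -3: 'a' != 'e' (stop)
LCS = "ss" (length 2)


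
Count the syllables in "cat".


Word: "cat"
Syllable breakdown: cat
Counting: 1 part
= 1 syllable


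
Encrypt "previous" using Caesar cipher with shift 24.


Word: "previous"
Shift: 24
Each letter → (letter + shift) mod 26:
  'p' (15) + 24 = 13 → 'n'
  'r' (17) + 24 = 15 → 'p'
  'e' (4) + 24 = 2 → 'c'
  'v' (21) + 24 = 19 → 't'
  'i' (8) + 24 = 6 → 'g'
  'o' (14) + 24 = 12 → 'm'
  'u' (20) + 24 = 18 → 's'
  's' (18) + 24 = 16 → 'q'
Result = "npctgmsq"


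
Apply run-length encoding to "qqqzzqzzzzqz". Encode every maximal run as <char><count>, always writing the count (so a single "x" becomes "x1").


String: "qqqzzqzzzzqz"
Scanning for consecutive runs:
  'q' x 3
  'z' x 2
  'q' x 1
  'z' x 4
  'q' x 1
  'z' x 1
RLE = "q3z2q1z4q1z1"


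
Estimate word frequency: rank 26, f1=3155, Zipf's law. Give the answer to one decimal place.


Zipf's law: f(r) = f(1) / r
f(1) = 3155
f(26) = 3155 / 26
= 121.3 occurrences


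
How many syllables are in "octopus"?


Word: "octopus"
Syllable breakdown: oc | to | pus
Counting: 3 parts
= 3 syllables


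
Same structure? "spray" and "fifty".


Pattern of "spray": [0, 1, 2, 3, 4]
Pattern of "fifty": [0, 1, 0, 2, 3]
Patterns do not match
Same pattern = No


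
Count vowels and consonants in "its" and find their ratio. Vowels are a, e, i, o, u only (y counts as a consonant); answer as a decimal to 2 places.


Word: "its"
Vowels (a,e,i,o,u): 1
Consonants: 2
Ratio = 1/2
= 0.50


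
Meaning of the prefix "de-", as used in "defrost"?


Prefix: de-
Example: defrost (de- + frost)
Meaning = remove / reverse


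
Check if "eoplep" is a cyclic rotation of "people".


Word: "people", Candidate: "eoplep"
Method: check if candidate is substring of word+word
"peoplepeople" contains "eoplep"? Yes
Is rotation = Yes


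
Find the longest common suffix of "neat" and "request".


Word 1: "neat"
Word 2: "request"
Comparing from end:
  Pos -1: 't' == 't'
  Pos -2: 'a' != 's' (stop)
LCS = "t" (length 1)


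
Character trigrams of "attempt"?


Word: "attempt" (length 7)
Number of trigrams = 7 - 3 + 1 = 5
  Position 0: "att"
  Position 1: "tte"
  Position 2: "tem"
  Position 3: "emp"
  Position 4: "mpt"
Trigrams = "att", "tte", "tem", "emp", "mpt"


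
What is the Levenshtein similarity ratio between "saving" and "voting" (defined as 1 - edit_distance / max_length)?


Word 1: "saving" (length 6)
Word 2: "voting" (length 6)
One optimal edit sequence:
  1. substitute 's' -> 'v'  (+1)
  2. substitute 'a' -> 'o'  (+1)
  3. substitute 'v' -> 't'  (+1)
  4. keep 'i'
  5. keep 'n'
  6. keep 'g'
Edit distance = 3
Max length = max(6, 6) = 6
Similarity = 1 - 3/6
= 0.5000


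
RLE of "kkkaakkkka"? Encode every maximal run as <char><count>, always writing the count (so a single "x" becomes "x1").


String: "kkkaakkkka"
Scanning for consecutive runs:
  'k' x 3
  'a' x 2
  'k' x 4
  'a' x 1
RLE = "k3a2k4a1"


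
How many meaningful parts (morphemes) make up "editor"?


Word: "editor"
Morphemes: edit / -or
Each morpheme carries meaning
= 2 morphemes


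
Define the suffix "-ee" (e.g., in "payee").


Suffix: -ee
As in: payee -> pay + -ee
Meaning = one who receives


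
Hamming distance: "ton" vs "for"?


Comparing character by character (same length = 3):
  Pos 0: 't' vs 'f' !=
  Pos 1: 'o' vs 'o' =
  Pos 2: 'n' vs 'r' !=
Hamming distance = 2


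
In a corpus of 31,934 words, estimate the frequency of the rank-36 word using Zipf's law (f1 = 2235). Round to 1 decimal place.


Zipf's law: f(r) = f(1) / r
f(1) = 2235
f(36) = 2235 / 36
= 62.1 occurrences


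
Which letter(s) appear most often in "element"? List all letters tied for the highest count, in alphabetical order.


Word: "element"
Letter counts:
  'e': 3
  'l': 1
  'm': 1
  'n': 1
  't': 1
Maximum count = 3
Most frequent = 'e' (3 times each)


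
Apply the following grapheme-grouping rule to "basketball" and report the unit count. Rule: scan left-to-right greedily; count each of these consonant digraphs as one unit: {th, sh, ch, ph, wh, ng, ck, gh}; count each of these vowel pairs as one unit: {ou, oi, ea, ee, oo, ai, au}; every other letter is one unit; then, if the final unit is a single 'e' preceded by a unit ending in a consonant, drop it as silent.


Word: "basketball" (10 letters)
Left-to-right scan:
  [1] 'b' (letter)
  [2] 'a' (letter)
  [3] 's' (letter)
  [4] 'k' (letter)
  [5] 'e' (letter)
  [6] 't' (letter)
  [7] 'b' (letter)
  [8] 'a' (letter)
  [9] 'l' (letter)
  [10] 'l' (letter)
Units from scan: 10
Sound units = 10 units


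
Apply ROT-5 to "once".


Word: "once"
Shift: 5
Each letter → (letter + shift) mod 26:
  'o' (14) + 5 = 19 → 't'
  'n' (13) + 5 = 18 → 's'
  'c' (2) + 5 = 7 → 'h'
  'e' (4) + 5 = 9 → 'j'
Result = "tshj"


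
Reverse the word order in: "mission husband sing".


Original: "mission husband sing"
Words (1..n): mission | husband | sing
Reversed (n..1): sing | husband | mission
Result = "sing husband mission"


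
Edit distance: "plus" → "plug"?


Word 1: "plus" (length 4)
Word 2: "plug" (length 4)
One optimal edit sequence (insert/delete/substitute each cost 1):
  1. keep 'p'
  2. keep 'l'
  3. keep 'u'
  4. substitute 's' -> 'g'  (+1)
Total edit operations: 1
Edit distance = 1


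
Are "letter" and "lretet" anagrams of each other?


Word 1: "letter" → sorted: eelrtt
Word 2: "lretet" → sorted: eelrtt
Same letters? eelrtt == eelrtt
Anagram = Yes


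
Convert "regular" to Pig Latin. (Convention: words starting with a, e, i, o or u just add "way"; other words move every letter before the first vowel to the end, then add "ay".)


Word: "regular"
Starts with consonant(s) → move to end, add 'ay'
Consonant cluster: "r"
Pig Latin = "egularray"


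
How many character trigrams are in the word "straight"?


Word: "straight" (length 8)
Number of 3-grams = length - 3 + 1 = 8 - 3 + 1
= 6


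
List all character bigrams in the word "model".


Word: "model" (length 5)
Number of bigrams = 5 - 2 + 1 = 4
  Position 0: "mo"
  Position 1: "od"
  Position 2: "de"
  Position 3: "el"
Bigrams = "mo", "od", "de", "el"


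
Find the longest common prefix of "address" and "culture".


Word 1: "address"
Word 2: "culture"
Comparing from start:
  Pos 0: 'a' != 'c' (stop)
LCP = "" (length 0)


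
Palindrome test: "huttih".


Word: "huttih"
Reversed: "hittuh"
Forward == Backward? huttih != hittuh
Palindrome = No


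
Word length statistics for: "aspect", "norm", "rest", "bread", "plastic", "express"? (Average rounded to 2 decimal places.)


Lengths: "aspect"=6, "norm"=4, "rest"=4, "bread"=5, "plastic"=7, "express"=7
Sum = 33, Count = 6
Average = 33/6 = 5.50
= avg=5.50, min=4, max=7


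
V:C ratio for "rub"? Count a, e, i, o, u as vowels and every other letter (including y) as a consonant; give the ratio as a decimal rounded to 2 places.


Word: "rub"
Vowels (a,e,i,o,u): 1
Consonants: 2
Ratio = 1/2
= 0.50


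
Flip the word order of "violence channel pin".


Original: "violence channel pin"
Words (1..n): violence | channel | pin
Reversed (n..1): pin | channel | violence
Result = "pin channel violence"


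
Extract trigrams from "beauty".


Word: "beauty" (length 6)
Number of trigrams = 6 - 3 + 1 = 4
  Position 0: "bea"
  Position 1: "eau"
  Position 2: "aut"
  Position 3: "uty"
Trigrams = "bea", "eau", "aut", "uty"


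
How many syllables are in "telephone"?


Word: "telephone"
Syllable breakdown: tel | e | phone
Counting: 3 parts
= 3 syllables


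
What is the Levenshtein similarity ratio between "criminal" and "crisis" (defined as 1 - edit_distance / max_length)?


Word 1: "criminal" (length 8)
Word 2: "crisis" (length 6)
One optimal edit sequence:
  1. keep 'c'
  2. keep 'r'
  3. keep 'i'
  4. substitute 'm' -> 's'  (+1)
  5. keep 'i'
  6. delete 'n'  (+1)
  7. delete 'a'  (+1)
  8. substitute 'l' -> 's'  (+1)
Edit distance = 4
Max length = max(8, 6) = 8
Similarity = 1 - 4/8
= 0.5000


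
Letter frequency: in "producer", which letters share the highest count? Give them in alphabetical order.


Word: "producer"
Letter counts:
  'c': 1
  'd': 1
  'e': 1
  'o': 1
  'p': 1
  'r': 2
  'u': 1
Maximum count = 2
Most frequent = 'r' (2 times each)


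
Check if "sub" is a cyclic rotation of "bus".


Word: "bus", Candidate: "sub"
Method: check if candidate is substring of word+word
"busbus" contains "sub"? No
Is rotation = No


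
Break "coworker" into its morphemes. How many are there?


Word: "coworker"
Morphemes: co- + work + -er
Each morpheme carries meaning
= 3 morphemes


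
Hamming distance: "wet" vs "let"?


Comparing character by character (same length = 3):
  Pos 0: 'w' vs 'l' !=
  Pos 1: 'e' vs 'e' =
  Pos 2: 't' vs 't' =
Hamming distance = 1


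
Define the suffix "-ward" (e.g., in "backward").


Suffix: -ward
Example: backward (back + -ward)
Meaning = in the direction of


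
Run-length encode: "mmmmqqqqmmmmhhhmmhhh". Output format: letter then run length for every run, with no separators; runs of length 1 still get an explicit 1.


String: "mmmmqqqqmmmmhhhmmhhh"
Scanning for consecutive runs:
  'm' x 4
  'q' x 4
  'm' x 4
  'h' x 3
  'm' x 2
  'h' x 3
RLE = "m4q4m4h3m2h3"


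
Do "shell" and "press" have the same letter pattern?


Pattern of "shell": [0, 1, 2, 3, 3]
Pattern of "press": [0, 1, 2, 3, 3]
Patterns match
Same pattern = Yes


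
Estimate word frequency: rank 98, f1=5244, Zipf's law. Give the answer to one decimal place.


Zipf's law: f(r) = f(1) / r
f(1) = 5244
f(98) = 5244 / 98
= 53.5 occurrences


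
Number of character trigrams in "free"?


Word: "free" (length 4)
Number of 3-grams = length - 3 + 1 = 4 - 3 + 1
= 2


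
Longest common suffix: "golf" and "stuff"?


Word 1: "golf"
Word 2: "stuff"
Comparing from end:
  Pos -1: 'f' == 'f'
  Pos -2: 'l' != 'f' (stop)
LCS = "f" (length 1)


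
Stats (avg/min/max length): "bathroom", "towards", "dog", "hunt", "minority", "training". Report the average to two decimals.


Lengths: "bathroom"=8, "towards"=7, "dog"=3, "hunt"=4, "minority"=8, "training"=8
Sum = 38, Count = 6
Average = 38/6 = 6.33
= avg=6.33, min=3, max=8


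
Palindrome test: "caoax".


Word: "caoax"
Reversed: "xaoac"
Forward == Backward? caoax != xaoac
Palindrome = No


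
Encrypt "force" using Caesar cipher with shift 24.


Word: "force"
Shift: 24
Each letter → (letter + shift) mod 26:
  'f' (5) + 24 = 3 → 'd'
  'o' (14) + 24 = 12 → 'm'
  'r' (17) + 24 = 15 → 'p'
  'c' (2) + 24 = 0 → 'a'
  'e' (4) + 24 = 2 → 'c'
Result = "dmpac"


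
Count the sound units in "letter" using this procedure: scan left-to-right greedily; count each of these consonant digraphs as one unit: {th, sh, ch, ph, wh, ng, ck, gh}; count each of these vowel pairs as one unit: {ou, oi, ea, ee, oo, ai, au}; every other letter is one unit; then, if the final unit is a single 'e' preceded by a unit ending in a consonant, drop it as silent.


Word: "letter" (6 letters)
Left-to-right scan:
  (1) 'l' (letter)
  (2) 'e' (letter)
  (3) 't' (letter)
  (4) 't' (letter)
  (5) 'e' (letter)
  (6) 'r' (letter)
Units from scan: 6
Sound units = 6 units


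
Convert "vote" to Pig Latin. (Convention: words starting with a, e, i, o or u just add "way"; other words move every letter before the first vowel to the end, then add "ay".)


Word: "vote"
Starts with consonant(s) → move to end, add 'ay'
Consonant cluster: "v"
Pig Latin = "otevay"


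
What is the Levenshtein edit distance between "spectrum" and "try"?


Word 1: "spectrum" (length 8)
Word 2: "try" (length 3)
One optimal edit sequence (insert/delete/substitute each cost 1):
  1. delete 's'  (+1)
  2. delete 'p'  (+1)
  3. delete 'e'  (+1)
  4. delete 'c'  (+1)
  5. keep 't'
  6. keep 'r'
  7. delete 'u'  (+1)
  8. substitute 'm' -> 'y'  (+1)
Total edit operations: 6
Edit distance = 6


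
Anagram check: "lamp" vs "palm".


Word 1: "lamp" → sorted: almp
Word 2: "palm" → sorted: almp
Same letters? almp == almp
Anagram = Yes


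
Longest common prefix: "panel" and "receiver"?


Word 1: "panel"
Word 2: "receiver"
Comparing from start:
  Pos 0: 'p' != 'r' (stop)
LCP = "" (length 0)


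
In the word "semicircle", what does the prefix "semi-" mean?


Prefix: semi-
As in: semicircle -> semi- + circle
Meaning = half


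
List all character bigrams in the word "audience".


Word: "audience" (length 8)
Number of bigrams = 8 - 2 + 1 = 7
  Position 0: "au"
  Position 1: "ud"
  Position 2: "di"
  Position 3: "ie"
  Position 4: "en"
  Position 5: "nc"
  Position 6: "ce"
Bigrams = "au", "ud", "di", "ie", "en", "nc", "ce"


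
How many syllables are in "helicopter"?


Word: "helicopter"
Syllable breakdown: hel / i / cop / ter
Counting: 4 parts
= 4 syllables


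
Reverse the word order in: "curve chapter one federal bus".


Original: "curve chapter one federal bus"
Words (1..n): curve | chapter | one | federal | bus
Reversed (n..1): bus | federal | one | chapter | curve
Result = "bus federal one chapter curve"


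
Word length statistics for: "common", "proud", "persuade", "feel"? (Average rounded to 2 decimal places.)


Lengths: "common"=6, "proud"=5, "persuade"=8, "feel"=4
Sum = 23, Count = 4
Average = 23/4 = 5.75
= avg=5.75, min=4, max=8


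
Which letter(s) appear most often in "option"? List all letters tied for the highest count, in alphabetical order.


Word: "option"
Letter counts:
  'i': 1
  'n': 1
  'o': 2
  'p': 1
  't': 1
Maximum count = 2
Most frequent = 'o' (2 times each)


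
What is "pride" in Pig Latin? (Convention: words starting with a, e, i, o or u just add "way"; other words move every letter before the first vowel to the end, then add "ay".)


Word: "pride"
Starts with consonant(s) → move to end, add 'ay'
Consonant cluster: "pr"
Pig Latin = "idepray"


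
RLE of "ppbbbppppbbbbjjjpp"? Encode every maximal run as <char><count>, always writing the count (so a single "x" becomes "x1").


String: "ppbbbppppbbbbjjjpp"
Scanning for consecutive runs:
  'p' x 2
  'b' x 3
  'p' x 4
  'b' x 4
  'j' x 3
  'p' x 2
RLE = "p2b3p4b4j3p2"


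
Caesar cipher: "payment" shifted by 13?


Word: "payment"
Shift: 13
Each letter → (letter + shift) mod 26:
  'p' (15) + 13 = 2 → 'c'
  'a' (0) + 13 = 13 → 'n'
  'y' (24) + 13 = 11 → 'l'
  'm' (12) + 13 = 25 → 'z'
  'e' (4) + 13 = 17 → 'r'
  'n' (13) + 13 = 0 → 'a'
  't' (19) + 13 = 6 → 'g'
Result = "cnlzrag"


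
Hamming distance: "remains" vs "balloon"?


Comparing character by character (same length = 7):
  Pos 0: 'r' vs 'b' !=
  Pos 1: 'e' vs 'a' !=
  Pos 2: 'm' vs 'l' !=
  Pos 3: 'a' vs 'l' !=
  Pos 4: 'i' vs 'o' !=
  Pos 5: 'n' vs 'o' !=
  Pos 6: 's' vs 'n' !=
Hamming distance = 7


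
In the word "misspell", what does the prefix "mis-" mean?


Prefix: mis-
Example: misspell (mis- + spell)
Meaning = wrongly


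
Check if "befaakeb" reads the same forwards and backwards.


Word: "befaakeb"
Reversed: "bekaafeb"
Forward == Backward? befaakeb != bekaafeb
Palindrome = No


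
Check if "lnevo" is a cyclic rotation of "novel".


Word: "novel", Candidate: "lnevo"
Method: check if candidate is substring of word+word
"novelnovel" contains "lnevo"? No
Is rotation = No


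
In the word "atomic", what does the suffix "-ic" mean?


Suffix: -ic
Example: atomic (atom + -ic)
Meaning = relating to


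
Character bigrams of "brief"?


Word: "brief" (length 5)
Number of bigrams = 5 - 2 + 1 = 4
  Position 0: "br"
  Position 1: "ri"
  Position 2: "ie"
  Position 3: "ef"
Bigrams = "br", "ri", "ie", "ef"


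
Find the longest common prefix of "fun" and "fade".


Word 1: "fun"
Word 2: "fade"
Comparing from start:
  Pos 0: 'f' == 'f'
  Pos 1: 'u' != 'a' (stop)
LCP = "f" (length 1)


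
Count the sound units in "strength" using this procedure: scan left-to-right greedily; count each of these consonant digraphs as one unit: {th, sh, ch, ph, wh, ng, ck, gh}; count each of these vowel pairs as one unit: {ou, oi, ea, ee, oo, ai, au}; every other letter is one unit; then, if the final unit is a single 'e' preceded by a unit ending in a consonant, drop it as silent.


Word: "strength" (8 letters)
Left-to-right scan:
  1. 's' (letter)
  2. 't' (letter)
  3. 'r' (letter)
  4. 'e' (letter)
  5. 'ng' (digraph)
  6. 'th' (digraph)
Units from scan: 6
Sound units = 6 units


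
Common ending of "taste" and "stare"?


Word 1: "taste"
Word 2: "stare"
Comparing from end:
  Pos -1: 'e' == 'e'
  Pos -2: 't' != 'r' (stop)
LCS = "e" (length 1)


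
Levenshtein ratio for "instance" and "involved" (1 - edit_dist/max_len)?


Word 1: "instance" (length 8)
Word 2: "involved" (length 8)
One optimal edit sequence:
  1. keep 'i'
  2. keep 'n'
  3. substitute 's' -> 'v'  (+1)
  4. substitute 't' -> 'o'  (+1)
  5. substitute 'a' -> 'l'  (+1)
  6. substitute 'n' -> 'v'  (+1)
  7. substitute 'c' -> 'e'  (+1)
  8. substitute 'e' -> 'd'  (+1)
Edit distance = 6
Max length = max(8, 8) = 8
Similarity = 1 - 6/8
= 0.2500


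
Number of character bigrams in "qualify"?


Word: "qualify" (length 7)
Number of 2-grams = length - 2 + 1 = 7 - 2 + 1
= 6


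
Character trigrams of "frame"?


Word: "frame" (length 5)
Number of trigrams = 5 - 3 + 1 = 3
  Position 0: "fra"
  Position 1: "ram"
  Position 2: "ame"
Trigrams = "fra", "ram", "ame"


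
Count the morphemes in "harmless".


Word: "harmless"
Morphemes: harm | -less
Each morpheme carries meaning
= 2 morphemes


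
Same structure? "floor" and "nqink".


Pattern of "floor": [0, 1, 2, 2, 3]
Pattern of "nqink": [0, 1, 2, 0, 3]
Patterns do not match
Same pattern = No


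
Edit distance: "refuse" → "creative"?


Word 1: "refuse" (length 6)
Word 2: "creative" (length 8)
One optimal edit sequence (insert/delete/substitute each cost 1):
  1. insert 'c'  (+1)
  2. keep 'r'
  3. keep 'e'
  4. insert 'a'  (+1)
  5. substitute 'f' -> 't'  (+1)
  6. substitute 'u' -> 'i'  (+1)
  7. substitute 's' -> 'v'  (+1)
  8. keep 'e'
Total edit operations: 5
Edit distance = 5


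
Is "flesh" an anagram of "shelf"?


Word 1: "shelf" → sorted: efhls
Word 2: "flesh" → sorted: efhls
Same letters? efhls == efhls
Anagram = Yes


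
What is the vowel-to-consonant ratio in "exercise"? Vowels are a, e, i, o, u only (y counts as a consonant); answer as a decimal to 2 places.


Word: "exercise"
Vowels (a,e,i,o,u): 4
Consonants: 4
Ratio = 4/4
= 1.00


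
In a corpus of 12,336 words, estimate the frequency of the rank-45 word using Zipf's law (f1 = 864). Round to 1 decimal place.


Zipf's law: f(r) = f(1) / r
f(1) = 864
f(45) = 864 / 45
= 19.2 occurrences


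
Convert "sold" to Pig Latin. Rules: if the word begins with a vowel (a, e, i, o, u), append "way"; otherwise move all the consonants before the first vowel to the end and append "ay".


Word: "sold"
Starts with consonant(s) → move to end, add 'ay'
Consonant cluster: "s"
Pig Latin = "oldsay"


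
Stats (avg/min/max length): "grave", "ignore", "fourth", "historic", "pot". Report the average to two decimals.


Lengths: "grave"=5, "ignore"=6, "fourth"=6, "historic"=8, "pot"=3
Sum = 28, Count = 5
Average = 28/5 = 5.60
= avg=5.60, min=3, max=8


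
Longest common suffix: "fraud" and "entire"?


Word 1: "fraud"
Word 2: "entire"
Comparing from end:
  Pos -1: 'd' != 'e' (stop)
LCS = "" (length 0)


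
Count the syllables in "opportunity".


Word: "opportunity"
Syllable breakdown: op · por · tu · ni · ty
Counting: 5 parts
= 5 syllables


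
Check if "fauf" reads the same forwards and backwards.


Word: "fauf"
Reversed: "fuaf"
Forward == Backward? fauf != fuaf
Palindrome = No


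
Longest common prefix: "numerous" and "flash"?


Word 1: "numerous"
Word 2: "flash"
Comparing from start:
  Pos 0: 'n' != 'f' (stop)
LCP = "" (length 0)


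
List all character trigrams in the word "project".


Word: "project" (length 7)
Number of trigrams = 7 - 3 + 1 = 5
  Position 0: "pro"
  Position 1: "roj"
  Position 2: "oje"
  Position 3: "jec"
  Position 4: "ect"
Trigrams = "pro", "roj", "oje", "jec", "ect"


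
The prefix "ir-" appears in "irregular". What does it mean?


Prefix: ir-
As in: irregular -> ir- + regular
Meaning = not


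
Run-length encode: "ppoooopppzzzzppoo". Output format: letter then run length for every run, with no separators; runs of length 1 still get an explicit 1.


String: "ppoooopppzzzzppoo"
Scanning for consecutive runs:
  'p' x 2
  'o' x 4
  'p' x 3
  'z' x 4
  'p' x 2
  'o' x 2
RLE = "p2o4p3z4p2o2"
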